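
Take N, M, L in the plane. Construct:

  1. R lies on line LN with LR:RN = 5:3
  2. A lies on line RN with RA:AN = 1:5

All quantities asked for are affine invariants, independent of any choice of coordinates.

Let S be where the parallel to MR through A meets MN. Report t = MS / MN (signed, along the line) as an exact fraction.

Choose coordinates N = (0, 0), M = (1, 0), L = (0, 1).
1. R lies on line LN with LR:RN = 5:3 ⇒ R = (0, 3/8)
2. A lies on line RN with RA:AN = 1:5 ⇒ A = (0, 5/16)
through A parallel to MR: direction (-1, 3/8); meets MN at S = (5/6, 0)
S = M + t·(N−M) with t = 1/6

t = 1/6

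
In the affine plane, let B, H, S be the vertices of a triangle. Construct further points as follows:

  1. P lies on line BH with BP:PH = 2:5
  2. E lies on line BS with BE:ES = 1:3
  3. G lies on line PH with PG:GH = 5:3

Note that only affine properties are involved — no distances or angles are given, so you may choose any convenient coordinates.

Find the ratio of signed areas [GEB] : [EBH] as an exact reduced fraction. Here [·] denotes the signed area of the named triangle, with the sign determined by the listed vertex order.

[GEB]:[EBH] = 41/56

Assign B = (0, 0), H = (1, 0), S = (0, 1) — the answer is frame-independent, so this choice is without loss of generality.
1. P lies on line BH with BP:PH = 2:5 ⇒ P = (2/7, 0)
2. E lies on line BS with BE:ES = 1:3 ⇒ E = (0, 1/4)
3. G lies on line PH with PG:GH = 5:3 ⇒ G = (41/56, 0)
2·[GEB] = 41/224, 2·[EBH] = 1/4
[GEB]:[EBH] = 41/224:1/4 = 41/56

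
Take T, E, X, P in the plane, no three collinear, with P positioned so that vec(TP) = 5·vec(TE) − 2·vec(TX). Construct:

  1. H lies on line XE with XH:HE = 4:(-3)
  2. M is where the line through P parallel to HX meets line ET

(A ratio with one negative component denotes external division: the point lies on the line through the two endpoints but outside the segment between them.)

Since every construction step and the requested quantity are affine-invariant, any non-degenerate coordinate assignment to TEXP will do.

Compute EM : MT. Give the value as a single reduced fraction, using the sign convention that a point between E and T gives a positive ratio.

EM:MT = -2/3

Set T = (0, 0), E = (1, 0), X = (0, 1), P = (5, -2); any affine frame gives the same invariant.
1. H lies on line XE with XH:HE = 4:(-3) ⇒ H = (4, -3)
2. M is where the line through P parallel to HX meets line ET ⇒ M = (3, 0)
M = E + t·(T−E) with t = -2, so EM:MT = t:(1−t) = -2:3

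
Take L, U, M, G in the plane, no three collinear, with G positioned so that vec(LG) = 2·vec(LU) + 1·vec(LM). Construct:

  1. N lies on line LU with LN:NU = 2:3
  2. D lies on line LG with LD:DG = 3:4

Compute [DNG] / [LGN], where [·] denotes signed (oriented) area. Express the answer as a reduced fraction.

[DNG]:[LGN] = -4/7

Assign L = (0, 0), U = (1, 0), M = (0, 1), G = (2, 1) — the answer is frame-independent, so this choice is without loss of generality.
1. N lies on line LU with LN:NU = 2:3 ⇒ N = (2/5, 0)
2. D lies on line LG with LD:DG = 3:4 ⇒ D = (6/7, 3/7)
2·[DNG] = 8/35, 2·[LGN] = -2/5
[DNG]:[LGN] = 8/35:-2/5 = -4/7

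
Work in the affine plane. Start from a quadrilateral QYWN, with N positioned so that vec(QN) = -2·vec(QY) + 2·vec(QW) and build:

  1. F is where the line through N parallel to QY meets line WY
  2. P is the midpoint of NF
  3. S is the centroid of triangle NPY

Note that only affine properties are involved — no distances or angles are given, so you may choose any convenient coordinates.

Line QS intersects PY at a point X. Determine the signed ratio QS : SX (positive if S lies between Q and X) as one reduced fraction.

Assign Q = (0, 0), Y = (1, 0), W = (0, 1), N = (-2, 2) — the answer is frame-independent, so this choice is without loss of generality.
1. F is where the line through N parallel to QY meets line WY ⇒ F = (-1, 2)
2. P is the midpoint of NF ⇒ P = (-3/2, 2)
3. S is the centroid of triangle NPY ⇒ S = (-5/6, 4/3)
line QS meets PY at X = (-1, 8/5)
S = Q + t·(X−Q) with t = 5/6, so QS:SX = 5/6:1/6

QS:SX = 5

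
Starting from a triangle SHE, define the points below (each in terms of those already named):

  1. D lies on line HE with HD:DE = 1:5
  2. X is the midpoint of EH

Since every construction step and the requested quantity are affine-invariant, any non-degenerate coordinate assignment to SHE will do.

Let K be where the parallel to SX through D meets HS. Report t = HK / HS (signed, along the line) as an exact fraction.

Choose coordinates S = (0, 0), H = (1, 0), E = (0, 1).
1. D lies on line HE with HD:DE = 1:5 ⇒ D = (5/6, 1/6)
2. X is the midpoint of EH ⇒ X = (1/2, 1/2)
through D parallel to SX: direction (1/2, 1/2); meets HS at K = (2/3, 0)
K = H + t·(S−H) with t = 1/3

t = 1/3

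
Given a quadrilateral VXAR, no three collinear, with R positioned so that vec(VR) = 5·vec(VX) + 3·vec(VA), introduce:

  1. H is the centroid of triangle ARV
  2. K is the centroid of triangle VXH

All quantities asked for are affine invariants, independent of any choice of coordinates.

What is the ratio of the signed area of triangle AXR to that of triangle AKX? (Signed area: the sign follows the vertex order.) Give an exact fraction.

Assign V = (0, 0), X = (1, 0), A = (0, 1), R = (5, 3) — the answer is frame-independent, so this choice is without loss of generality.
1. H is the centroid of triangle ARV ⇒ H = (5/3, 4/3)
2. K is the centroid of triangle VXH ⇒ K = (8/9, 4/9)
2·[AXR] = 7, 2·[AKX] = -1/3
[AXR]:[AKX] = 7:-1/3 = -21

[AXR]:[AKX] = -21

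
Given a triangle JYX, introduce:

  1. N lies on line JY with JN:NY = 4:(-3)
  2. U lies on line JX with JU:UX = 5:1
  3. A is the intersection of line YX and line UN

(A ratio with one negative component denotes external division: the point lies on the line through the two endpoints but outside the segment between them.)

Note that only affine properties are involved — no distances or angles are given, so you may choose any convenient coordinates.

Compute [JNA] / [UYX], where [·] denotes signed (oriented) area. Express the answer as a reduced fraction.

Assign J = (0, 0), Y = (1, 0), X = (0, 1) — the answer is frame-independent, so this choice is without loss of generality.
1. N lies on line JY with JN:NY = 4:(-3) ⇒ N = (4, 0)
2. U lies on line JX with JU:UX = 5:1 ⇒ U = (0, 5/6)
3. A is the intersection of line YX and line UN ⇒ A = (4/19, 15/19)
2·[JNA] = 60/19, 2·[UYX] = 1/6
[JNA]:[UYX] = 60/19:1/6 = 360/19

[JNA]:[UYX] = 360/19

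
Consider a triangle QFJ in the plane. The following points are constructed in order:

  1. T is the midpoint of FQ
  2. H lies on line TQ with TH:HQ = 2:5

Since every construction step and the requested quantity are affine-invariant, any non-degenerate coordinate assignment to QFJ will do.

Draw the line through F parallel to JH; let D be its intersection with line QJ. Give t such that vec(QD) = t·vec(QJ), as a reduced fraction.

Choose coordinates Q = (0, 0), F = (1, 0), J = (0, 1).
1. T is the midpoint of FQ ⇒ T = (1/2, 0)
2. H lies on line TQ with TH:HQ = 2:5 ⇒ H = (5/14, 0)
through F parallel to JH: direction (5/14, -1); meets QJ at D = (0, 14/5)
D = Q + t·(J−Q) with t = 14/5

t = 14/5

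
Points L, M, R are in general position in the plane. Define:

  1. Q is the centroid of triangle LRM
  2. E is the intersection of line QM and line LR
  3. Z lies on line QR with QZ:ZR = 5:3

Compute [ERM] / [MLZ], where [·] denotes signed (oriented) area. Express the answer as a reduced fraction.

[ERM]:[MLZ] = 2/3

Choose coordinates L = (0, 0), M = (1, 0), R = (0, 1).
1. Q is the centroid of triangle LRM ⇒ Q = (1/3, 1/3)
2. E is the intersection of line QM and line LR ⇒ E = (0, 1/2)
3. Z lies on line QR with QZ:ZR = 5:3 ⇒ Z = (1/8, 3/4)
2·[ERM] = -1/2, 2·[MLZ] = -3/4
[ERM]:[MLZ] = -1/2:-3/4 = 2/3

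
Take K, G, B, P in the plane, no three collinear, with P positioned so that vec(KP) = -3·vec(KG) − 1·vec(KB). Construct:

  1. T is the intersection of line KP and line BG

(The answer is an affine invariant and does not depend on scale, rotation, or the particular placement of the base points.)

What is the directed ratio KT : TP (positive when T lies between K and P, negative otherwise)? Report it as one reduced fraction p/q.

KT:TP = -1/5

Work in coordinates with K = (0, 0), G = (1, 0), B = (0, 1), P = (-3, -1).
1. T is the intersection of line KP and line BG ⇒ T = (3/4, 1/4)
T = K + t·(P−K) with t = -1/4, so KT:TP = t:(1−t) = -1/4:5/4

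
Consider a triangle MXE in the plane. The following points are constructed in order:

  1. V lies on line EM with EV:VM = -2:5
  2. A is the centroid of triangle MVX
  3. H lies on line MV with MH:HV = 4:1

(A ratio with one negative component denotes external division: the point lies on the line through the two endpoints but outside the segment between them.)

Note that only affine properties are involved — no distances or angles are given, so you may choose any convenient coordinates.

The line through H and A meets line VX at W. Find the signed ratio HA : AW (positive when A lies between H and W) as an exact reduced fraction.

Choose coordinates M = (0, 0), X = (1, 0), E = (0, 1).
1. V lies on line EM with EV:VM = -2:5 ⇒ V = (0, 5/3)
2. A is the centroid of triangle MVX ⇒ A = (1/3, 5/9)
3. H lies on line MV with MH:HV = 4:1 ⇒ H = (0, 4/3)
line HA meets VX at W = (-1/2, 5/2)
A = H + t·(W−H) with t = -2/3, so HA:AW = -2/3:5/3

HA:AW = -2/5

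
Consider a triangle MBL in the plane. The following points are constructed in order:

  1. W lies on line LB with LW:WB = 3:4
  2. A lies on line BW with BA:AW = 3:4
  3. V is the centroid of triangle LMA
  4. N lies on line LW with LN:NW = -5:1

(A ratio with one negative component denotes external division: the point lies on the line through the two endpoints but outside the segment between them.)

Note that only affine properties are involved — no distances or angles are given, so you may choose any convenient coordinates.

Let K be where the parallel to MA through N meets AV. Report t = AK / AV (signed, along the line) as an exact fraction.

t = 129/148

Choose coordinates M = (0, 0), B = (1, 0), L = (0, 1).
1. W lies on line LB with LW:WB = 3:4 ⇒ W = (3/7, 4/7)
2. A lies on line BW with BA:AW = 3:4 ⇒ A = (37/49, 12/49)
3. V is the centroid of triangle LMA ⇒ V = (37/147, 61/147)
4. N lies on line LW with LN:NW = -5:1 ⇒ N = (15/28, 13/28)
through N parallel to MA: direction (37/49, 12/49); meets AV at K = (31/98, 2851/7252)
K = A + t·(V−A) with t = 129/148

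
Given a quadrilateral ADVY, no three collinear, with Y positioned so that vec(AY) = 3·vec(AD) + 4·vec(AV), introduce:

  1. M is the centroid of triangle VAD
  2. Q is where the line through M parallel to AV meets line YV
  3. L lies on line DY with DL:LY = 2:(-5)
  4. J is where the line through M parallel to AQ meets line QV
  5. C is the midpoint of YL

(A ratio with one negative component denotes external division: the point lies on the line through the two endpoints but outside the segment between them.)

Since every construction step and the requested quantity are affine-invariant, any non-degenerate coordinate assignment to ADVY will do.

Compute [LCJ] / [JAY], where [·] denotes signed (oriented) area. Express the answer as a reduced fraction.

Set A = (0, 0), D = (1, 0), V = (0, 1), Y = (3, 4); any affine frame gives the same invariant.
1. M is the centroid of triangle VAD ⇒ M = (1/3, 1/3)
2. Q is where the line through M parallel to AV meets line YV ⇒ Q = (1/3, 4/3)
3. L lies on line DY with DL:LY = 2:(-5) ⇒ L = (-1/3, -8/3)
4. J is where the line through M parallel to AQ meets line QV ⇒ J = (2/3, 5/3)
5. C is the midpoint of YL ⇒ C = (4/3, 2/3)
2·[LCJ] = 35/9, 2·[JAY] = 7/3
[LCJ]:[JAY] = 35/9:7/3 = 5/3

[LCJ]:[JAY] = 5/3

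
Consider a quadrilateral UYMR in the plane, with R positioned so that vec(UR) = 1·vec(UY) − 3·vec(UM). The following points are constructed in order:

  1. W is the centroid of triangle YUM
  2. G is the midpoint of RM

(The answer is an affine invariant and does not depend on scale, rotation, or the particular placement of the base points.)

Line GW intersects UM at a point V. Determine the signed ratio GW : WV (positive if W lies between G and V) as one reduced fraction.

GW:WV = 1/2

Set U = (0, 0), Y = (1, 0), M = (0, 1), R = (1, -3); any affine frame gives the same invariant.
1. W is the centroid of triangle YUM ⇒ W = (1/3, 1/3)
2. G is the midpoint of RM ⇒ G = (1/2, -1)
line GW meets UM at V = (0, 3)
W = G + t·(V−G) with t = 1/3, so GW:WV = 1/3:2/3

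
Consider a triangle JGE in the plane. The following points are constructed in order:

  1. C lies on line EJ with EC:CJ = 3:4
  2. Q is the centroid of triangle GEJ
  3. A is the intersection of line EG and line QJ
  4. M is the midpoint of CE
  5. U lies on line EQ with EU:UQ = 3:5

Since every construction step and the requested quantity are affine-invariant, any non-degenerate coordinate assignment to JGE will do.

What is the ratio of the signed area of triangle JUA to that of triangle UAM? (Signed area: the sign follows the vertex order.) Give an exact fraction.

Assign J = (0, 0), G = (1, 0), E = (0, 1) — the answer is frame-independent, so this choice is without loss of generality.
1. C lies on line EJ with EC:CJ = 3:4 ⇒ C = (0, 4/7)
2. Q is the centroid of triangle GEJ ⇒ Q = (1/3, 1/3)
3. A is the intersection of line EG and line QJ ⇒ A = (1/2, 1/2)
4. M is the midpoint of CE ⇒ M = (0, 11/14)
5. U lies on line EQ with EU:UQ = 3:5 ⇒ U = (1/8, 3/4)
2·[JUA] = -5/16, 2·[UAM] = -1/56
[JUA]:[UAM] = -5/16:-1/56 = 35/2

[JUA]:[UAM] = 35/2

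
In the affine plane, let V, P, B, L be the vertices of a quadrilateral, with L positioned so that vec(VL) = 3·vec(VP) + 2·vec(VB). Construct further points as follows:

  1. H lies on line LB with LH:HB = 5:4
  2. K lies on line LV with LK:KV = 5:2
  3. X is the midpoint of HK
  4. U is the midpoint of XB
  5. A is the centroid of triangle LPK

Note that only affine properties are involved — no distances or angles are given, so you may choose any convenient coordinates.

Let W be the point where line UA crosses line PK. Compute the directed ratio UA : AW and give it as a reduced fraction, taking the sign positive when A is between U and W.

Assign V = (0, 0), P = (1, 0), B = (0, 1), L = (3, 2) — the answer is frame-independent, so this choice is without loss of generality.
1. H lies on line LB with LH:HB = 5:4 ⇒ H = (4/3, 13/9)
2. K lies on line LV with LK:KV = 5:2 ⇒ K = (6/7, 4/7)
3. X is the midpoint of HK ⇒ X = (23/21, 127/126)
4. U is the midpoint of XB ⇒ U = (23/42, 253/252)
5. A is the centroid of triangle LPK ⇒ A = (34/21, 6/7)
line UA meets PK at W = (338/447, 436/447)
A = U + t·(W−U) with t = 149/29, so UA:AW = 149/29:-120/29

UA:AW = -149/120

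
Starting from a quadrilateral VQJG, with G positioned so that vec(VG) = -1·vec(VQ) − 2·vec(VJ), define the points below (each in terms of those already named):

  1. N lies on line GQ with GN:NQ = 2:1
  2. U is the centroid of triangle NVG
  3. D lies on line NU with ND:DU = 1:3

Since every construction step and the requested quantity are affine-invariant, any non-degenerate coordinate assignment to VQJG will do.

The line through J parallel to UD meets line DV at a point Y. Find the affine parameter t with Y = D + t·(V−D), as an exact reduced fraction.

Assign V = (0, 0), Q = (1, 0), J = (0, 1), G = (-1, -2) — the answer is frame-independent, so this choice is without loss of generality.
1. N lies on line GQ with GN:NQ = 2:1 ⇒ N = (1/3, -2/3)
2. U is the centroid of triangle NVG ⇒ U = (-2/9, -8/9)
3. D lies on line NU with ND:DU = 1:3 ⇒ D = (7/36, -13/18)
through J parallel to UD: direction (5/12, 1/6); meets DV at Y = (-35/144, 65/72)
Y = D + t·(V−D) with t = 9/4

t = 9/4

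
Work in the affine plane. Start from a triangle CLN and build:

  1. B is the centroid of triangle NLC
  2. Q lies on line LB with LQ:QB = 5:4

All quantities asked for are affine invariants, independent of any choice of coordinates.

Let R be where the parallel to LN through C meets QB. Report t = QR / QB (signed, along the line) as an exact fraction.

Work in coordinates with C = (0, 0), L = (1, 0), N = (0, 1).
1. B is the centroid of triangle NLC ⇒ B = (1/3, 1/3)
2. Q lies on line LB with LQ:QB = 5:4 ⇒ Q = (17/27, 5/27)
through C parallel to LN: direction (-1, 1); meets QB at R = (-1, 1)
R = Q + t·(B−Q) with t = 11/2

t = 11/2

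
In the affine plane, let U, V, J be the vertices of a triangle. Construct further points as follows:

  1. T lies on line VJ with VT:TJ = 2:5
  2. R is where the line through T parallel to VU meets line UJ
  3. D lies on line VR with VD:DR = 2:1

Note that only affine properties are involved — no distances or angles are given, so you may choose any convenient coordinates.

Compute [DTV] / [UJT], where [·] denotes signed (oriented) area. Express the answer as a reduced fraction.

[DTV]:[UJT] = 4/21

Choose coordinates U = (0, 0), V = (1, 0), J = (0, 1).
1. T lies on line VJ with VT:TJ = 2:5 ⇒ T = (5/7, 2/7)
2. R is where the line through T parallel to VU meets line UJ ⇒ R = (0, 2/7)
3. D lies on line VR with VD:DR = 2:1 ⇒ D = (1/3, 4/21)
2·[DTV] = -20/147, 2·[UJT] = -5/7
[DTV]:[UJT] = -20/147:-5/7 = 4/21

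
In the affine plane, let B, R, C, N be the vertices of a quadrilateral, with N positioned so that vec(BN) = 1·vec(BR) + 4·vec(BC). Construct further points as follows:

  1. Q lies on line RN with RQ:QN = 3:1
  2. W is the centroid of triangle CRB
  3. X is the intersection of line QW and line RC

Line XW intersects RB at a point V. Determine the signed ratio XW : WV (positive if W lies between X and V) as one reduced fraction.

XW:WV = 4/5

Work in coordinates with B = (0, 0), R = (1, 0), C = (0, 1), N = (1, 4).
1. Q lies on line RN with RQ:QN = 3:1 ⇒ Q = (1, 3)
2. W is the centroid of triangle CRB ⇒ W = (1/3, 1/3)
3. X is the intersection of line QW and line RC ⇒ X = (2/5, 3/5)
line XW meets RB at V = (1/4, 0)
W = X + t·(V−X) with t = 4/9, so XW:WV = 4/9:5/9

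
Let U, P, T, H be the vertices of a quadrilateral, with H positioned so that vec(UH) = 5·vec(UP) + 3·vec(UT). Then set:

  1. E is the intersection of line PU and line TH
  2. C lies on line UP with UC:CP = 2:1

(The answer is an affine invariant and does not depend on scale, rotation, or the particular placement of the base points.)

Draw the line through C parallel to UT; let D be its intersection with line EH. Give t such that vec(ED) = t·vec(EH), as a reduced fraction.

Set U = (0, 0), P = (1, 0), T = (0, 1), H = (5, 3); any affine frame gives the same invariant.
1. E is the intersection of line PU and line TH ⇒ E = (-5/2, 0)
2. C lies on line UP with UC:CP = 2:1 ⇒ C = (2/3, 0)
through C parallel to UT: direction (0, 1); meets EH at D = (2/3, 19/15)
D = E + t·(H−E) with t = 19/45

t = 19/45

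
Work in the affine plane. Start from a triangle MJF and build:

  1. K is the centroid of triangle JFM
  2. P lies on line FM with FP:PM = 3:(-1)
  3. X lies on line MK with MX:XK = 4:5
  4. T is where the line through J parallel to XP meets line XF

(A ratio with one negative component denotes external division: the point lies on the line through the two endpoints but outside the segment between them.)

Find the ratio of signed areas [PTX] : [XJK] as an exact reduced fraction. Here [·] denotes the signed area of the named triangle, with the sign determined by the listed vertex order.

Set M = (0, 0), J = (1, 0), F = (0, 1); any affine frame gives the same invariant.
1. K is the centroid of triangle JFM ⇒ K = (1/3, 1/3)
2. P lies on line FM with FP:PM = 3:(-1) ⇒ P = (0, -1/2)
3. X lies on line MK with MX:XK = 4:5 ⇒ X = (4/27, 4/27)
4. T is where the line through J parallel to XP meets line XF ⇒ T = (43/81, -665/324)
2·[PTX] = 31/54, 2·[XJK] = 5/27
[PTX]:[XJK] = 31/54:5/27 = 31/10

[PTX]:[XJK] = 31/10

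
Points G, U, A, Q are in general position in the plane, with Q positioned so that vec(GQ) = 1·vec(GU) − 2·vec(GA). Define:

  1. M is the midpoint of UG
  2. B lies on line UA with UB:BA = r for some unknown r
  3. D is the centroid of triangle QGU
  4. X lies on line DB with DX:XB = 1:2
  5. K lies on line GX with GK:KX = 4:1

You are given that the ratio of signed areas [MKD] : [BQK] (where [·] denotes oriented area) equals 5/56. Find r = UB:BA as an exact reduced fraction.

r = -2/5

Work in coordinates with G = (0, 0), U = (1, 0), A = (0, 1), Q = (1, -2).
1. M is the midpoint of UG ⇒ M = (1/2, 0)
2. With UB:BA = r, write λ = r/(r+1) so B = U + λ·(A−U); B is affine-linear in λ
3. D is the centroid of triangle QGU ⇒ D = (2/3, -2/3)
4. X lies on line DB with DX:XB = 1:2 ⇒ X is an affine combination of earlier points and hence also affine-linear in λ
5. K lies on line GX with GK:KX = 4:1 ⇒ K is an affine combination of earlier points and hence also affine-linear in λ
Every point depending on B is an affine combination of B and λ-independent points, so each such coordinate is linear in λ; the λ² term in each signed area is a multiple of (A−U)×(A−U) = 0, so 2·[MKD] and 2·[BQK] are each linear in λ. Evaluating at λ=0 and λ=1:
  2·[MKD] = 2/15·λ − 1/45,   2·[BQK] = 11/15·λ − 34/45
So [MKD]:[BQK] = (2/15·λ − 1/45) / (11/15·λ − 34/45). Setting this equal to 5/56:
  2/15·λ − 1/45 = 5/56·(11/15·λ − 34/45)  ⇒  λ = -2/3
Then r = λ/(1−λ) = (-2/3)/(5/3) = -2/5. Check: with r = -2/5, B = (5/3, -2/3) and [MKD]:[BQK] = 5/56 as required.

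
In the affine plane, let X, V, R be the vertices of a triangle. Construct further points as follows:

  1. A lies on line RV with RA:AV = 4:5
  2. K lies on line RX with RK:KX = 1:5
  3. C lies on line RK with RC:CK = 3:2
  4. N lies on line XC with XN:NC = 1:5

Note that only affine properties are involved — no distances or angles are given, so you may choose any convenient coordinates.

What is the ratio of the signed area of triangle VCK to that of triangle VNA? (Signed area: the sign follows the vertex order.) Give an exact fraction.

[VCK]:[VNA] = -12/85

Assign X = (0, 0), V = (1, 0), R = (0, 1) — the answer is frame-independent, so this choice is without loss of generality.
1. A lies on line RV with RA:AV = 4:5 ⇒ A = (4/9, 5/9)
2. K lies on line RX with RK:KX = 1:5 ⇒ K = (0, 5/6)
3. C lies on line RK with RC:CK = 3:2 ⇒ C = (0, 9/10)
4. N lies on line XC with XN:NC = 1:5 ⇒ N = (0, 3/20)
2·[VCK] = 1/15, 2·[VNA] = -17/36
[VCK]:[VNA] = 1/15:-17/36 = -12/85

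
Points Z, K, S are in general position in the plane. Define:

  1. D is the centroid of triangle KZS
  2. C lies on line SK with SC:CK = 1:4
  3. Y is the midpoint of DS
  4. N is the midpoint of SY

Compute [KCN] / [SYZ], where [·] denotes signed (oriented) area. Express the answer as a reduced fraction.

[KCN]:[SYZ] = -2/5

Assign Z = (0, 0), K = (1, 0), S = (0, 1) — the answer is frame-independent, so this choice is without loss of generality.
1. D is the centroid of triangle KZS ⇒ D = (1/3, 1/3)
2. C lies on line SK with SC:CK = 1:4 ⇒ C = (1/5, 4/5)
3. Y is the midpoint of DS ⇒ Y = (1/6, 2/3)
4. N is the midpoint of SY ⇒ N = (1/12, 5/6)
2·[KCN] = 1/15, 2·[SYZ] = -1/6
[KCN]:[SYZ] = 1/15:-1/6 = -2/5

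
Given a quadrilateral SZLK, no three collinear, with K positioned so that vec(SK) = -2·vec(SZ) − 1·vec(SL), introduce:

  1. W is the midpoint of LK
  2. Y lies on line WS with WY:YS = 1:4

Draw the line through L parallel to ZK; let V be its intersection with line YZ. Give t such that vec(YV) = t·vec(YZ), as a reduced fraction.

t = -11/9

Assign S = (0, 0), Z = (1, 0), L = (0, 1), K = (-2, -1) — the answer is frame-independent, so this choice is without loss of generality.
1. W is the midpoint of LK ⇒ W = (-1, 0)
2. Y lies on line WS with WY:YS = 1:4 ⇒ Y = (-4/5, 0)
through L parallel to ZK: direction (-3, -1); meets YZ at V = (-3, 0)
V = Y + t·(Z−Y) with t = -11/9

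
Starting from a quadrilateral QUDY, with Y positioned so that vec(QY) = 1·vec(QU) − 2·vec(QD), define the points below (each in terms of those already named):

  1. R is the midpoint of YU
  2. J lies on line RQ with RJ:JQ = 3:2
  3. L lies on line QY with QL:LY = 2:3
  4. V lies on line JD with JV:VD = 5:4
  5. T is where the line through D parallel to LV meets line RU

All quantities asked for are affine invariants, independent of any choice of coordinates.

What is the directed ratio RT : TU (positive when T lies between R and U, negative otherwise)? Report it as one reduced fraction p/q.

RT:TU = -33/43

Choose coordinates Q = (0, 0), U = (1, 0), D = (0, 1), Y = (1, -2).
1. R is the midpoint of YU ⇒ R = (1, -1)
2. J lies on line RQ with RJ:JQ = 3:2 ⇒ J = (2/5, -2/5)
3. L lies on line QY with QL:LY = 2:3 ⇒ L = (2/5, -4/5)
4. V lies on line JD with JV:VD = 5:4 ⇒ V = (8/45, 17/45)
5. T is where the line through D parallel to LV meets line RU ⇒ T = (1, -43/10)
T = R + t·(U−R) with t = -33/10, so RT:TU = t:(1−t) = -33/10:43/10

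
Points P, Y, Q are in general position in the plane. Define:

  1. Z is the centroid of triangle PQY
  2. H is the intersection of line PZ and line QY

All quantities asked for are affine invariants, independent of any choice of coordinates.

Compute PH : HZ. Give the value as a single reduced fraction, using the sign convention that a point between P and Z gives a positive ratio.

PH:HZ = -3

Set P = (0, 0), Y = (1, 0), Q = (0, 1); any affine frame gives the same invariant.
1. Z is the centroid of triangle PQY ⇒ Z = (1/3, 1/3)
2. H is the intersection of line PZ and line QY ⇒ H = (1/2, 1/2)
H = P + t·(Z−P) with t = 3/2, so PH:HZ = t:(1−t) = 3/2:-1/2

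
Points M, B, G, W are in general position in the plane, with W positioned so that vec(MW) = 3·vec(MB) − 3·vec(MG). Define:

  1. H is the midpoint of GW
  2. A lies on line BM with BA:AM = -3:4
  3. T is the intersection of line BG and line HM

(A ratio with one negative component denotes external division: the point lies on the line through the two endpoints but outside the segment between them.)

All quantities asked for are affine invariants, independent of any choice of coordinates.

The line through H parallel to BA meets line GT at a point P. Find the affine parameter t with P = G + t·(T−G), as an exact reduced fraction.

Assign M = (0, 0), B = (1, 0), G = (0, 1), W = (3, -3) — the answer is frame-independent, so this choice is without loss of generality.
1. H is the midpoint of GW ⇒ H = (3/2, -1)
2. A lies on line BM with BA:AM = -3:4 ⇒ A = (4, 0)
3. T is the intersection of line BG and line HM ⇒ T = (3, -2)
through H parallel to BA: direction (3, 0); meets GT at P = (2, -1)
P = G + t·(T−G) with t = 2/3

t = 2/3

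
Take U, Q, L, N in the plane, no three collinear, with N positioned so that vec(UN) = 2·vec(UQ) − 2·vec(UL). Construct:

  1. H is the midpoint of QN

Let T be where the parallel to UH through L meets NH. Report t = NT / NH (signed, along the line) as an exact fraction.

t = 5/2

Assign U = (0, 0), Q = (1, 0), L = (0, 1), N = (2, -2) — the answer is frame-independent, so this choice is without loss of generality.
1. H is the midpoint of QN ⇒ H = (3/2, -1)
through L parallel to UH: direction (3/2, -1); meets NH at T = (3/4, 1/2)
T = N + t·(H−N) with t = 5/2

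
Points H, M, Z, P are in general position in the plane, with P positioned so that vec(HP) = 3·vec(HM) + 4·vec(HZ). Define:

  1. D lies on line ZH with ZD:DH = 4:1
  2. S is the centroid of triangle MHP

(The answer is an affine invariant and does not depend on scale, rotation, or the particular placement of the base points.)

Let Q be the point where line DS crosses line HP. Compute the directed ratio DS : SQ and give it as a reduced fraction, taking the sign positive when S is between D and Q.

DS:SQ = -29/20

Work in coordinates with H = (0, 0), M = (1, 0), Z = (0, 1), P = (3, 4).
1. D lies on line ZH with ZD:DH = 4:1 ⇒ D = (0, 1/5)
2. S is the centroid of triangle MHP ⇒ S = (4/3, 4/3)
line DS meets HP at Q = (12/29, 16/29)
S = D + t·(Q−D) with t = 29/9, so DS:SQ = 29/9:-20/9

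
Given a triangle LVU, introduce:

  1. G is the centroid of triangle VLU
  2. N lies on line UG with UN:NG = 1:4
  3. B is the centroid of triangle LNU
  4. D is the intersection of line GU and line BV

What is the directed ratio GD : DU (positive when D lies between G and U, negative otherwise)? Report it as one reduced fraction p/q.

Set L = (0, 0), V = (1, 0), U = (0, 1); any affine frame gives the same invariant.
1. G is the centroid of triangle VLU ⇒ G = (1/3, 1/3)
2. N lies on line UG with UN:NG = 1:4 ⇒ N = (1/15, 13/15)
3. B is the centroid of triangle LNU ⇒ B = (1/45, 28/45)
4. D is the intersection of line GU and line BV ⇒ D = (4/15, 7/15)
D = G + t·(U−G) with t = 1/5, so GD:DU = t:(1−t) = 1/5:4/5

GD:DU = 1/4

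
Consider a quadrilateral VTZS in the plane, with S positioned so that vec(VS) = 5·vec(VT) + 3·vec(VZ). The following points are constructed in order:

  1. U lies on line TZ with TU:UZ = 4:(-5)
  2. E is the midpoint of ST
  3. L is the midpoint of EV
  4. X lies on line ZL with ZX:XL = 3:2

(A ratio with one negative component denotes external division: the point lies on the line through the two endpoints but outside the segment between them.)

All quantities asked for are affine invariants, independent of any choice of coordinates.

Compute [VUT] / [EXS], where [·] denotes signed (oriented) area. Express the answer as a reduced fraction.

[VUT]:[EXS] = -80/37

Set V = (0, 0), T = (1, 0), Z = (0, 1), S = (5, 3); any affine frame gives the same invariant.
1. U lies on line TZ with TU:UZ = 4:(-5) ⇒ U = (5, -4)
2. E is the midpoint of ST ⇒ E = (3, 3/2)
3. L is the midpoint of EV ⇒ L = (3/2, 3/4)
4. X lies on line ZL with ZX:XL = 3:2 ⇒ X = (9/10, 17/20)
2·[VUT] = 4, 2·[EXS] = -37/20
[VUT]:[EXS] = 4:-37/20 = -80/37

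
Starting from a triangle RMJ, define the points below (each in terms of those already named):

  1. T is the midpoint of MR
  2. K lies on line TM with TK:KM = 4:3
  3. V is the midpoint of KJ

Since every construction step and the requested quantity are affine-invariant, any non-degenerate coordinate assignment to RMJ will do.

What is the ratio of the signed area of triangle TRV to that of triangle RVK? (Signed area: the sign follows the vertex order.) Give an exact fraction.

Work in coordinates with R = (0, 0), M = (1, 0), J = (0, 1).
1. T is the midpoint of MR ⇒ T = (1/2, 0)
2. K lies on line TM with TK:KM = 4:3 ⇒ K = (11/14, 0)
3. V is the midpoint of KJ ⇒ V = (11/28, 1/2)
2·[TRV] = -1/4, 2·[RVK] = -11/28
[TRV]:[RVK] = -1/4:-11/28 = 7/11

[TRV]:[RVK] = 7/11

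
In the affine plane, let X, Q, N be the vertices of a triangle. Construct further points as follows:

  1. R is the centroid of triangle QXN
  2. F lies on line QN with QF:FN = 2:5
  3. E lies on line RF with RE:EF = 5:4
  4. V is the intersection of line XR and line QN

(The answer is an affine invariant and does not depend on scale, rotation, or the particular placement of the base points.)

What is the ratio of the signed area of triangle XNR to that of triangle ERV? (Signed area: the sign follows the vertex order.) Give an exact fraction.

[XNR]:[ERV] = 42/5

Set X = (0, 0), Q = (1, 0), N = (0, 1); any affine frame gives the same invariant.
1. R is the centroid of triangle QXN ⇒ R = (1/3, 1/3)
2. F lies on line QN with QF:FN = 2:5 ⇒ F = (5/7, 2/7)
3. E lies on line RF with RE:EF = 5:4 ⇒ E = (103/189, 58/189)
4. V is the intersection of line XR and line QN ⇒ V = (1/2, 1/2)
2·[XNR] = -1/3, 2·[ERV] = -5/126
[XNR]:[ERV] = -1/3:-5/126 = 42/5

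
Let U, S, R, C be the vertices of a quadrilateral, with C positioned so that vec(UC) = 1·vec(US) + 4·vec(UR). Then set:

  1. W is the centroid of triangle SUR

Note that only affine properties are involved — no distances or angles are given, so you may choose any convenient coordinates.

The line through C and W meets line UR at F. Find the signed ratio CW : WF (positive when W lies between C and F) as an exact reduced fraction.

Set U = (0, 0), S = (1, 0), R = (0, 1), C = (1, 4); any affine frame gives the same invariant.
1. W is the centroid of triangle SUR ⇒ W = (1/3, 1/3)
line CW meets UR at F = (0, -3/2)
W = C + t·(F−C) with t = 2/3, so CW:WF = 2/3:1/3

CW:WF = 2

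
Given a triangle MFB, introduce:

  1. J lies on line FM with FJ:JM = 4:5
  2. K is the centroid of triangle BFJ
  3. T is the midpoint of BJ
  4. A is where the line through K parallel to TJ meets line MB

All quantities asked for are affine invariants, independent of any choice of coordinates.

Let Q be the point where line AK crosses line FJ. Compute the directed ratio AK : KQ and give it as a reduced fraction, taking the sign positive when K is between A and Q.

AK:KQ = 14/5

Set M = (0, 0), F = (1, 0), B = (0, 1); any affine frame gives the same invariant.
1. J lies on line FM with FJ:JM = 4:5 ⇒ J = (5/9, 0)
2. K is the centroid of triangle BFJ ⇒ K = (14/27, 1/3)
3. T is the midpoint of BJ ⇒ T = (5/18, 1/2)
4. A is where the line through K parallel to TJ meets line MB ⇒ A = (0, 19/15)
line AK meets FJ at Q = (19/27, 0)
K = A + t·(Q−A) with t = 14/19, so AK:KQ = 14/19:5/19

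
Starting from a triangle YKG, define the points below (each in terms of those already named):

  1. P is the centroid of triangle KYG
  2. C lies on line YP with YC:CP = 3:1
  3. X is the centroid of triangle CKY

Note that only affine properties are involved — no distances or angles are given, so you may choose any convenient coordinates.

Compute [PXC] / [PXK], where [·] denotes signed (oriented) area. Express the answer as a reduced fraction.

Assign Y = (0, 0), K = (1, 0), G = (0, 1) — the answer is frame-independent, so this choice is without loss of generality.
1. P is the centroid of triangle KYG ⇒ P = (1/3, 1/3)
2. C lies on line YP with YC:CP = 3:1 ⇒ C = (1/4, 1/4)
3. X is the centroid of triangle CKY ⇒ X = (5/12, 1/12)
2·[PXC] = -1/36, 2·[PXK] = 5/36
[PXC]:[PXK] = -1/36:5/36 = -1/5

[PXC]:[PXK] = -1/5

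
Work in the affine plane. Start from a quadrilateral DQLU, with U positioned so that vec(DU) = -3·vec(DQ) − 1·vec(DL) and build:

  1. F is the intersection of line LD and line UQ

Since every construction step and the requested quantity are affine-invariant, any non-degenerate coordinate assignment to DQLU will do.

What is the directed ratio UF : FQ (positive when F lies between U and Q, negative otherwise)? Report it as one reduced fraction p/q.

Work in coordinates with D = (0, 0), Q = (1, 0), L = (0, 1), U = (-3, -1).
1. F is the intersection of line LD and line UQ ⇒ F = (0, -1/4)
F = U + t·(Q−U) with t = 3/4, so UF:FQ = t:(1−t) = 3/4:1/4

UF:FQ = 3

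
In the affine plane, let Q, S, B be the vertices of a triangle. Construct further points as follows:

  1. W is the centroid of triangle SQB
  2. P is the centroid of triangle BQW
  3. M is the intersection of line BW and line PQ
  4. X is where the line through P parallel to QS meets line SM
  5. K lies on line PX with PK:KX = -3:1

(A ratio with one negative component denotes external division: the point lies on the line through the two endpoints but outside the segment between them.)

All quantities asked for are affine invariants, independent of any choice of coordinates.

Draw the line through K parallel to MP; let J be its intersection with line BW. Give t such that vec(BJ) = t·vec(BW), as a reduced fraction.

Set Q = (0, 0), S = (1, 0), B = (0, 1); any affine frame gives the same invariant.
1. W is the centroid of triangle SQB ⇒ W = (1/3, 1/3)
2. P is the centroid of triangle BQW ⇒ P = (1/9, 4/9)
3. M is the intersection of line BW and line PQ ⇒ M = (1/6, 2/3)
4. X is where the line through P parallel to QS meets line SM ⇒ X = (4/9, 4/9)
5. K lies on line PX with PK:KX = -3:1 ⇒ K = (11/18, 4/9)
through K parallel to MP: direction (-1/18, -2/9); meets BW at J = (1/2, 0)
J = B + t·(W−B) with t = 3/2

t = 3/2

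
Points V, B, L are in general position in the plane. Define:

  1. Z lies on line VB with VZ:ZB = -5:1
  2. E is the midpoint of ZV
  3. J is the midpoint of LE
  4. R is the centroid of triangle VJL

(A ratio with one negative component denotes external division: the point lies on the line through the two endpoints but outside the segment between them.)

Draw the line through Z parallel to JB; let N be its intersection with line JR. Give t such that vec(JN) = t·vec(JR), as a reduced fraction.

Assign V = (0, 0), B = (1, 0), L = (0, 1) — the answer is frame-independent, so this choice is without loss of generality.
1. Z lies on line VB with VZ:ZB = -5:1 ⇒ Z = (5/4, 0)
2. E is the midpoint of ZV ⇒ E = (5/8, 0)
3. J is the midpoint of LE ⇒ J = (5/16, 1/2)
4. R is the centroid of triangle VJL ⇒ R = (5/48, 1/2)
through Z parallel to JB: direction (11/16, -1/2); meets JR at N = (9/16, 1/2)
N = J + t·(R−J) with t = -6/5

t = -6/5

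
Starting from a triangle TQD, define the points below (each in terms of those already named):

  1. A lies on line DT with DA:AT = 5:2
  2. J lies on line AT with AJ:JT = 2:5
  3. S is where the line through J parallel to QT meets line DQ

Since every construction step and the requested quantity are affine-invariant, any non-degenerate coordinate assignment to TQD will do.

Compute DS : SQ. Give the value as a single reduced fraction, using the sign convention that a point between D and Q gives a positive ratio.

DS:SQ = 39/10

Set T = (0, 0), Q = (1, 0), D = (0, 1); any affine frame gives the same invariant.
1. A lies on line DT with DA:AT = 5:2 ⇒ A = (0, 2/7)
2. J lies on line AT with AJ:JT = 2:5 ⇒ J = (0, 10/49)
3. S is where the line through J parallel to QT meets line DQ ⇒ S = (39/49, 10/49)
S = D + t·(Q−D) with t = 39/49, so DS:SQ = t:(1−t) = 39/49:10/49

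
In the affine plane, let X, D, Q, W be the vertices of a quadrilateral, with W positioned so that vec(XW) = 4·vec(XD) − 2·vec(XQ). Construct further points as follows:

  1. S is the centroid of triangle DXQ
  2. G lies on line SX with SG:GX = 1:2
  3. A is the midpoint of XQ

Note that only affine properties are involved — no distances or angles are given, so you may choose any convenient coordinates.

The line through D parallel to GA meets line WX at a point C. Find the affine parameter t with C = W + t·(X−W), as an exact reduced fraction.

Work in coordinates with X = (0, 0), D = (1, 0), Q = (0, 1), W = (4, -2).
1. S is the centroid of triangle DXQ ⇒ S = (1/3, 1/3)
2. G lies on line SX with SG:GX = 1:2 ⇒ G = (2/9, 2/9)
3. A is the midpoint of XQ ⇒ A = (0, 1/2)
through D parallel to GA: direction (-2/9, 5/18); meets WX at C = (5/3, -5/6)
C = W + t·(X−W) with t = 7/12

t = 7/12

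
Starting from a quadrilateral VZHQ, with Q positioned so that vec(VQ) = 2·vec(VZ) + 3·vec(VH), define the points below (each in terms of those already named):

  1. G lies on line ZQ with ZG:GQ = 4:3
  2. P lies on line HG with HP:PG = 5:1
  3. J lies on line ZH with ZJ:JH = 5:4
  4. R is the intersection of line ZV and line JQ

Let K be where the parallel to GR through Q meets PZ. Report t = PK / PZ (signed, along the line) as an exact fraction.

t = -23/47

Work in coordinates with V = (0, 0), Z = (1, 0), H = (0, 1), Q = (2, 3).
1. G lies on line ZQ with ZG:GQ = 4:3 ⇒ G = (11/7, 12/7)
2. P lies on line HG with HP:PG = 5:1 ⇒ P = (55/42, 67/42)
3. J lies on line ZH with ZJ:JH = 5:4 ⇒ J = (4/9, 5/9)
4. R is the intersection of line ZV and line JQ ⇒ R = (1/11, 0)
through Q parallel to GR: direction (-114/77, -12/7); meets PZ at K = (206/141, 335/141)
K = P + t·(Z−P) with t = -23/47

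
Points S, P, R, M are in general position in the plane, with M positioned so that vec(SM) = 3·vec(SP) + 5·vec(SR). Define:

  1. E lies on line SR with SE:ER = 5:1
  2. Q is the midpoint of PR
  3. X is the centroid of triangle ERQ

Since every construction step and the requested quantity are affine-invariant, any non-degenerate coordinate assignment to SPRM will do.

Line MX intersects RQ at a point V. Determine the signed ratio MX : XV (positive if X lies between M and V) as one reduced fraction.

MX:XV = -127

Choose coordinates S = (0, 0), P = (1, 0), R = (0, 1), M = (3, 5).
1. E lies on line SR with SE:ER = 5:1 ⇒ E = (0, 5/6)
2. Q is the midpoint of PR ⇒ Q = (1/2, 1/2)
3. X is the centroid of triangle ERQ ⇒ X = (1/6, 7/9)
line MX meets RQ at V = (24/127, 103/127)
X = M + t·(V−M) with t = 127/126, so MX:XV = 127/126:-1/126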